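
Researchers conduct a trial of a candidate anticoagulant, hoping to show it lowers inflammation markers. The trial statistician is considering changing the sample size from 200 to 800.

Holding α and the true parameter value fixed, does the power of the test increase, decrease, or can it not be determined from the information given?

It increases.

Increasing n separates the H₀ and Ha sampling distributions, so under Ha fewer outcomes land in the acceptance region.
Since power = 1 − β and β decreases, power increases.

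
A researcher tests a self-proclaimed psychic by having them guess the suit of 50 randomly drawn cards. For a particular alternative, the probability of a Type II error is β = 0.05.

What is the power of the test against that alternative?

Power = 1 − β = 1 − 0.05 = 0.95.

0.95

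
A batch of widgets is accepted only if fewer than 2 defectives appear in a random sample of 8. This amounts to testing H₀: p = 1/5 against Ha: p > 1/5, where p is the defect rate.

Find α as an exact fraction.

α = P(reject H₀ | H₀ true) = P(X ≥ 2 | p = 1/5), X ~ Binomial(8, 1/5).
α = 1 − P(X ≤ 1) = 1 − 196608/390625 = 194017/390625.

194017/390625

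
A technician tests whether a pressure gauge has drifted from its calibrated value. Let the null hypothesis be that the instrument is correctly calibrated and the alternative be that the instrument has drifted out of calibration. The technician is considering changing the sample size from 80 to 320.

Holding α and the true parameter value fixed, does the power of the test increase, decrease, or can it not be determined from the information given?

It increases.

A larger sample reduces the standard error, pulling the sampling distribution under Ha further from the non-rejection region.
Since power = 1 − β and β decreases, power increases.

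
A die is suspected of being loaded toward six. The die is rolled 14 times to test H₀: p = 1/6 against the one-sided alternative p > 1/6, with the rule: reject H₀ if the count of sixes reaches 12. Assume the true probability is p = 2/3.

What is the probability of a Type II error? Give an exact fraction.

β = P(fail to reject H₀ | Ha true) = P(S ≤ 11 | p = 2/3), S ~ Binomial(14, 2/3).
Summing C(14,j)·(2/3)^j·(1/3)^{14-j} for j = 0..11 gives 1426387/1594323.

1426387/1594323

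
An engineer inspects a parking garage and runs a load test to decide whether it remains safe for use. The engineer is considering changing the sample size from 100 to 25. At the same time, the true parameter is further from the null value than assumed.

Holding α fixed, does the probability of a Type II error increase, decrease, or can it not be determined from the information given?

Cannot be determined from the information given.

The first change alone would make β increase; the second alone would make β decrease. Which effect dominates depends on the magnitudes, which are not given.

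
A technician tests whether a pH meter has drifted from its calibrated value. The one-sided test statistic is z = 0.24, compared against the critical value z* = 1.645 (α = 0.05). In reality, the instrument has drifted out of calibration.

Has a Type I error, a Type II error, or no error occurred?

The conventional null hypothesis is that the instrument is correctly calibrated.
Since z = 0.24 ≤ z* = 1.645, H₀ is not rejected.
H₀ is false (actually the instrument has drifted out of calibration).
Failing to reject a false H₀ is a Type II error.

Type II error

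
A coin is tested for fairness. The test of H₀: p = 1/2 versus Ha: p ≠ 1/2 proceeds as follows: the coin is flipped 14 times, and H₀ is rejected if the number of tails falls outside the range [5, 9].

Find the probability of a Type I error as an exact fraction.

1471/8192

α = P(K ≤ 4 or K ≥ 10 | p = 1/2), K ~ Binomial(14, 1/2).
The two tails are symmetric, so α = 2·(1 + 14 + 91 + 364 + 1001)/2^14 = 2942/16384 = 1471/8192.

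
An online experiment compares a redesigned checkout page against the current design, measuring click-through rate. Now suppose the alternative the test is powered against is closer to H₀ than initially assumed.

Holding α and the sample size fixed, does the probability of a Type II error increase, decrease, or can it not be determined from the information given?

When the true parameter is near the null value, the test has a harder time distinguishing Ha from H₀.

It increases.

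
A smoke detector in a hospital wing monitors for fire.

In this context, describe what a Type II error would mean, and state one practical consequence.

With the conventional null hypothesis that there is no fire:
A Type II error is failing to reject H₀ when H₀ is false.
Here that means remaining silent when actually there is a fire.

A Type II error would mean concluding that there is no fire (or at least failing to establish that there is a fire) when in fact there is a fire. Consequence: a real fire goes undetected.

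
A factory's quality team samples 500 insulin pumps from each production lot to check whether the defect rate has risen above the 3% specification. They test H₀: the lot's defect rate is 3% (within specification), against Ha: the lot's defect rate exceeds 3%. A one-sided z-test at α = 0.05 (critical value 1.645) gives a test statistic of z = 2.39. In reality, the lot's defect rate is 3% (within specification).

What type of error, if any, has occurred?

Type I error

Since z = 2.39 > z* = 1.645, H₀ is rejected.
H₀ is true (actually the lot's defect rate is 3% (within specification)).
Rejecting a true H₀ is a Type I error.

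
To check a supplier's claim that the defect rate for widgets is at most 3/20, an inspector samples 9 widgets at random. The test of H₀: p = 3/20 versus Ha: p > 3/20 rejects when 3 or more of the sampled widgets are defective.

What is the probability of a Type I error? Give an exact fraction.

Under H₀, K ~ Binomial(9, 3/20); the Type I error rate is P(K ≥ 3).
Computing the lower-tail complement: 1 − 27492691091/32000000000 = 4507308909/32000000000.

4507308909/32000000000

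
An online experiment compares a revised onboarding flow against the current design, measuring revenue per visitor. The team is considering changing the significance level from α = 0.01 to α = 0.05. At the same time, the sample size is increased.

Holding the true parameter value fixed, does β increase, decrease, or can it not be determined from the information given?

A larger α widens the rejection region, so when the alternative is true more outcomes lead to rejection — failing to reject becomes less likely. More data shrinks sampling variability; the test statistic under Ha concentrates further from the null value, making rejection more likely. Both changes push β in the same direction.

It decreases.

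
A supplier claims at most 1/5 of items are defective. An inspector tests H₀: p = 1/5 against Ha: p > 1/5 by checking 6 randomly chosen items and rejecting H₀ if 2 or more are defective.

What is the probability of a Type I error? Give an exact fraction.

Under H₀, Y ~ Binomial(6, 1/5); the Type I error rate is P(Y ≥ 2).
Via the complement, α = 1 − Σ_{j=0}^{1} C(6,j)(1/5)^j(4/5)^{6-j} = 1077/3125.

1077/3125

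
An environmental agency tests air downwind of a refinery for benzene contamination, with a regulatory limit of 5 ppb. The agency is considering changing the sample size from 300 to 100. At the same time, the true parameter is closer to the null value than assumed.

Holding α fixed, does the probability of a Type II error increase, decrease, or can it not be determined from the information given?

It increases.

With less data the test statistic is noisier; under Ha, more outcomes land inside the acceptance region. A smaller departure from H₀ means the test statistic under Ha is distributed closer to where it would be under H₀; rejection becomes less likely. Both changes push β in the same direction.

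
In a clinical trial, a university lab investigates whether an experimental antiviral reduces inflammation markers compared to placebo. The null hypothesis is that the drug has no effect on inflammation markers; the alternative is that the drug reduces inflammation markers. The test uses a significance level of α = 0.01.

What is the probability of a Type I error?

0.01

The significance level α is, by definition, the probability of a Type I error — P(reject H₀ | H₀ true).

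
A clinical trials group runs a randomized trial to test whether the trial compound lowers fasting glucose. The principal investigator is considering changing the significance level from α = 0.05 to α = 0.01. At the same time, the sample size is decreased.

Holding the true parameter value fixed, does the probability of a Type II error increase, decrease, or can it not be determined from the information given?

It increases.

Tightening α shrinks the rejection region. When Ha holds, fewer sample outcomes clear the stricter threshold, so more fall in the acceptance region. Reducing n widens both sampling distributions, so the test has less ability to distinguish Ha from H₀. Both changes push β in the same direction.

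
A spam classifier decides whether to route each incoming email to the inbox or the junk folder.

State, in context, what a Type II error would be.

With the conventional null hypothesis that the message is legitimate (not spam):
A Type II error is failing to reject H₀ when H₀ is false.
Here that means delivering the message to the inbox when actually the message is spam.

A Type II error would mean concluding that the message is legitimate (not spam) (or at least failing to establish that the message is spam) when in fact the message is spam.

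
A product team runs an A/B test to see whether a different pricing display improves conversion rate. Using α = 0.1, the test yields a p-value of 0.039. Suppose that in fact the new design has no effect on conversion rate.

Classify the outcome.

The conventional null hypothesis is that the new design has no effect on conversion rate.
Since p = 0.039 < α = 0.1, H₀ is rejected.
H₀ is true (actually the new design has no effect on conversion rate).
Rejecting a true H₀ is a Type I error.

Type I error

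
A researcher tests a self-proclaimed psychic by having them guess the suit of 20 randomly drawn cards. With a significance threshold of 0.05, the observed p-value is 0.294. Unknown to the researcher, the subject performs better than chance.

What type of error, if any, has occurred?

Type II error

The conventional null hypothesis is that the subject is guessing at random (p = 1/4).
Since p = 0.294 ≥ α = 0.05, H₀ is not rejected.
H₀ is false (actually the subject performs better than chance).
Failing to reject a false H₀ is a Type II error.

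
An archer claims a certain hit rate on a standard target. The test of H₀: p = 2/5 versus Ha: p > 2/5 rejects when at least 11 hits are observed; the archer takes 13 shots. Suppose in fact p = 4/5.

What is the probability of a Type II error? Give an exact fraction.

608334741/1220703125

A Type II error is failing to reject when Ha holds: with p = 4/5, β = P(Y ≤ 10).
Adding the binomial probabilities P(Y=0)+…+P(Y=10) at p = 4/5 gives 608334741/1220703125.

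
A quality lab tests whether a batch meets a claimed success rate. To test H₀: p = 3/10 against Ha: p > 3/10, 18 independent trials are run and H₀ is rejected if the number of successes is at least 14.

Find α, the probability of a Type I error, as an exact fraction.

α = P(reject H₀ | H₀ true) = P(S ≥ 14 | p = 3/10), with S ~ Binomial(18, 3/10).
Adding the binomial terms for j = 14 through 18 with p = 3/10 yields 493702843149/12500000000000000.

493702843149/12500000000000000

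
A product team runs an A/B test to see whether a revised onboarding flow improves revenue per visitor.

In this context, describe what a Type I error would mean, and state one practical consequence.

A Type I error would mean concluding that the new design increases revenue per visitor when in fact the new design has no effect on revenue per visitor. Consequence: engineering effort is spent shipping a change that doesn't actually help.

With the conventional null hypothesis that the new design has no effect on revenue per visitor:
A Type I error is rejecting H₀ when H₀ is true.
Here that means shipping the new feature to all users when actually the new design has no effect on revenue per visitor.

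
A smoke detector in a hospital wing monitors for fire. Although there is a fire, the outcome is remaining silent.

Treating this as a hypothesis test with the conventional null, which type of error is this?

The null hypothesis here is that there is no fire.
'Remaining silent' corresponds to failing to reject H₀.
H₀ was not rejected but H₀ is false — a Type II error (false negative).

Type II error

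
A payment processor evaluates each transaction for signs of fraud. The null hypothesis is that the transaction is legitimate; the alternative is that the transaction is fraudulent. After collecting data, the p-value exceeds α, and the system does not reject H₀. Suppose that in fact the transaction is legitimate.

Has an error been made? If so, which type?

The test retained a true H₀ — the decision matches the true state.

No error — this is a correct decision.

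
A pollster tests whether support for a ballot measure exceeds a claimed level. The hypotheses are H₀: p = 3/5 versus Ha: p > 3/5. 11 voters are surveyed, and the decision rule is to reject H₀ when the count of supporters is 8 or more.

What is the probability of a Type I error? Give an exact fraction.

Under H₀, K ~ Binomial(11, 3/5), and α = P(K ≥ 8).
P(K ≥ 8) = Σ_{j=8}^{11} C(11,j)·(3/5)^j·(2/5)^{11-j} = 2893401/9765625.

2893401/9765625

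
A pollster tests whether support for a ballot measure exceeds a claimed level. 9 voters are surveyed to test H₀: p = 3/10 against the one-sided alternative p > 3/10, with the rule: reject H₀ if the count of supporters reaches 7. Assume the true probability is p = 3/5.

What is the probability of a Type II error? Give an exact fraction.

1500416/1953125

β = P(fail to reject H₀ | Ha true) = P(K ≤ 6 | p = 3/5), K ~ Binomial(9, 3/5).
Adding the binomial probabilities P(K=0)+…+P(K=6) at p = 3/5 gives 1500416/1953125.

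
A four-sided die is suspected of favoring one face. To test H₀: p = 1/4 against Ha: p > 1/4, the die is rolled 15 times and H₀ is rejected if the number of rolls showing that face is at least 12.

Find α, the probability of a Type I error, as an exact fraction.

α = P(reject H₀ | H₀ true) = P(K ≥ 12 | p = 1/4), with K ~ Binomial(15, 1/4).
P(K ≥ 12) = Σ_{j=12}^{15} C(15,j)·(1/4)^j·(3/4)^{15-j} = 3319/268435456.

3319/268435456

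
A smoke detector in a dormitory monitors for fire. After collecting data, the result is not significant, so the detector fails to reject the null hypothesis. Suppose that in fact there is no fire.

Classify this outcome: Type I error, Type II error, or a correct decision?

No error — this is a correct decision.

The conventional null hypothesis here is that there is no fire.
The test retained a true H₀ — the decision matches the true state.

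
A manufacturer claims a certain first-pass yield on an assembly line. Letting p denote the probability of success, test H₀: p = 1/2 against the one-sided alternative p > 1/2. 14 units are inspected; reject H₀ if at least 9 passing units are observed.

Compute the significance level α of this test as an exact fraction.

α = P(reject H₀ | H₀ true) = P(K ≥ 9 | p = 1/2), with K ~ Binomial(14, 1/2).
Summing the upper tail: (2002 + 1001 + 364 + 91 + 14 + 1) / 2^14 = 3473/16384.

3473/16384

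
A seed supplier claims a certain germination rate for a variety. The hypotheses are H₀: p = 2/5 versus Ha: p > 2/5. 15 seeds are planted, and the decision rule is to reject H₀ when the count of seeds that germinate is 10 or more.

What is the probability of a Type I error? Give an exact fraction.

Under H₀, X ~ Binomial(15, 2/5), and α = P(X ≥ 10).
Adding the binomial terms for j = 10 through 15 with p = 2/5 yields 1032510464/30517578125.

1032510464/30517578125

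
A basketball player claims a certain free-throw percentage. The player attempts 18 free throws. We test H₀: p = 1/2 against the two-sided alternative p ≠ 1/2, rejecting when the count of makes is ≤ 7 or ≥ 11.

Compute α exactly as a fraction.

α = P(X ≤ 7 or X ≥ 11 | p = 1/2), X ~ Binomial(18, 1/2).
The two tails are symmetric, so α = 2·(1 + 18 + 153 + 816 + 3060 + 8568 + 18564 + 31824)/2^18 = 126008/262144 = 15751/32768.

15751/32768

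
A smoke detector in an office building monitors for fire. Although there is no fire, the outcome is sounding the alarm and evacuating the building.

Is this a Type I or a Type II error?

The null hypothesis here is that there is no fire.
'Sounding the alarm and evacuating the building' corresponds to rejecting H₀.
H₀ was rejected but H₀ is true — a Type I error (false positive).

Type I error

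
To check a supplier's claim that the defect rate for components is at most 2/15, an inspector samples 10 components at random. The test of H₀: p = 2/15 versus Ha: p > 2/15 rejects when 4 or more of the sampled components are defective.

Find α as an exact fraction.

α = P(reject H₀ | H₀ true) = P(K ≥ 4 | p = 2/15), K ~ Binomial(10, 2/15).
α = 1 − P(K ≤ 3) = 1 − 185672861803/192216796875 = 6543935072/192216796875.

6543935072/192216796875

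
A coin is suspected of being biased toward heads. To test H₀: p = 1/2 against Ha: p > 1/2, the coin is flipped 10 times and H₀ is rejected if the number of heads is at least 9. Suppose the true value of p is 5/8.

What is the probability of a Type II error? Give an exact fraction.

Under the alternative p = 5/8, Y ~ Binomial(10, 5/8); β is the probability the test does not reject, P(Y < 9).
Summing C(10,j)·(5/8)^j·(3/8)^{10-j} for j = 0..8 gives 1005382449/1073741824.

1005382449/1073741824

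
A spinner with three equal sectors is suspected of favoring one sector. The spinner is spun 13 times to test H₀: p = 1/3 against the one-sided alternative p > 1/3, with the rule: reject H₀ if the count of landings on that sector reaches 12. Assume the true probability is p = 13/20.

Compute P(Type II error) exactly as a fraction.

9937124893407747/10240000000000000

β = P(fail to reject H₀ | Ha true) = P(X ≤ 11 | p = 13/20), X ~ Binomial(13, 13/20).
Adding the binomial probabilities P(X=0)+…+P(X=11) at p = 13/20 gives 9937124893407747/10240000000000000.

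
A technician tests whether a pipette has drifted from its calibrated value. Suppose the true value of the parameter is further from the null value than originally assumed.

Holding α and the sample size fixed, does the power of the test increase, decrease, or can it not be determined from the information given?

It increases.

A larger true effect moves the Ha sampling distribution further from the H₀ critical value, making rejection more likely when Ha is true.
Since power = 1 − β and β decreases, power increases.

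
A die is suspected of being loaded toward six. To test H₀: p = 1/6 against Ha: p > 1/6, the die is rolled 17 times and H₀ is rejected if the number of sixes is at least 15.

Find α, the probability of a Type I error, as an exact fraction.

581/2821109907456

Under H₀, S ~ Binomial(17, 1/6), and α = P(S ≥ 15).
Adding the binomial terms for j = 15 through 17 with p = 1/6 yields 581/2821109907456.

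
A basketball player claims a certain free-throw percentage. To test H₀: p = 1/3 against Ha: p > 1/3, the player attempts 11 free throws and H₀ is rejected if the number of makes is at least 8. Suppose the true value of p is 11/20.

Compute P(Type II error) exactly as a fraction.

Under the alternative p = 11/20, X ~ Binomial(11, 11/20); β is the probability the test does not reject, P(X < 8).
Adding the binomial probabilities P(X=0)+…+P(X=7) at p = 11/20 gives 828290341647/1024000000000.

828290341647/1024000000000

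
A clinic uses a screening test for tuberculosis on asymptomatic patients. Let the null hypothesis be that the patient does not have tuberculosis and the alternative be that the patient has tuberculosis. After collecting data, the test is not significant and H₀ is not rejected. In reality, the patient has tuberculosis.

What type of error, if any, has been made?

H₀ was not rejected, but H₀ is actually false.
Failing to reject a false null hypothesis is a Type II error (false negative).

Type II error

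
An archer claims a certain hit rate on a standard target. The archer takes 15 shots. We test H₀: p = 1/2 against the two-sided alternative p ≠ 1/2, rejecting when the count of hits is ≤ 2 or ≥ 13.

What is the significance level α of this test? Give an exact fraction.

The significance level is the null-hypothesis probability of the rejection region {≤2} ∪ {≥13}.
The two tails are symmetric, so α = 2·(1 + 15 + 105)/2^15 = 242/32768 = 121/16384.

121/16384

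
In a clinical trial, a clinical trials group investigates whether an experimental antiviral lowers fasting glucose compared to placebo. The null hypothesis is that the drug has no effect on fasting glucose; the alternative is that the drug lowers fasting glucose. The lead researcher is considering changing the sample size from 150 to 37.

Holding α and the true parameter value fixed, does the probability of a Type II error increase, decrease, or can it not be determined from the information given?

With less data the test statistic is noisier; under Ha, more outcomes land inside the acceptance region.

It increases.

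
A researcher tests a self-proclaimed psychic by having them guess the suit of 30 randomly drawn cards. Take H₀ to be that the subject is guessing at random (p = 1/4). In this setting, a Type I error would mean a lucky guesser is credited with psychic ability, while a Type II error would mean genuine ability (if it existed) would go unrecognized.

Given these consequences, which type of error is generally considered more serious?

The Type I consequence (a lucky guesser is credited with psychic ability) is more severe than the Type II consequence (genuine ability (if it existed) would go unrecognized).

Type I error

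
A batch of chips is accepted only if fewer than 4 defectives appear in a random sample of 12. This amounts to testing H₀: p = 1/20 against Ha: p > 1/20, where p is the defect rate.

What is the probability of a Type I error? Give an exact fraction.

1832061525793/819200000000000

The significance level is the probability, assuming p = 1/20, of seeing 4 or more defectives in 12 draws.
Via the complement, α = 1 − Σ_{j=0}^{3} C(12,j)(1/20)^j(19/20)^{12-j} = 1832061525793/819200000000000.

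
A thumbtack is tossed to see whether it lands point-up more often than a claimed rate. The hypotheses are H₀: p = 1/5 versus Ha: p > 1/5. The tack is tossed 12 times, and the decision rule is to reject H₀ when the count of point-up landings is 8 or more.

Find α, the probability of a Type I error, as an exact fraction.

Under H₀, X ~ Binomial(12, 1/5), and α = P(X ≥ 8).
P(X ≥ 8) = Σ_{j=8}^{12} C(12,j)·(1/5)^j·(4/5)^{12-j} = 28381/48828125.

28381/48828125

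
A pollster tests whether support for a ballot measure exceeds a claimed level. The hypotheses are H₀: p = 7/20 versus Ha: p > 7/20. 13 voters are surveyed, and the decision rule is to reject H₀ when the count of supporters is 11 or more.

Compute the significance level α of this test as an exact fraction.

The Type I error probability is α = P(X ≥ 11) computed under H₀, where X ~ Binomial(13, 7/20).
P(X ≥ 11) = Σ_{j=11}^{13} C(13,j)·(7/20)^j·(13/20)^{13-j} = 14250593836801/40960000000000000.

14250593836801/40960000000000000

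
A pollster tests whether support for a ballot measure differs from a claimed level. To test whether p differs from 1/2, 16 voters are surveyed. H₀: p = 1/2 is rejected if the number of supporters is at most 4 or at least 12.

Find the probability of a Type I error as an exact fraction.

2517/32768

α = P(S ≤ 4 or S ≥ 12 | p = 1/2), S ~ Binomial(16, 1/2).
The two tails are symmetric, so α = 2·(1 + 16 + 120 + 560 + 1820)/2^16 = 5034/65536 = 2517/32768.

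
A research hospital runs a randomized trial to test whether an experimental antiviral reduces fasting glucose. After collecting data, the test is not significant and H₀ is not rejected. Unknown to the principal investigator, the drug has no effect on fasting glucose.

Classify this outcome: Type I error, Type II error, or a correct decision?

The conventional null hypothesis here is that the drug has no effect on fasting glucose.
The test retained a true H₀ — the decision matches the true state.

No error (correct decision).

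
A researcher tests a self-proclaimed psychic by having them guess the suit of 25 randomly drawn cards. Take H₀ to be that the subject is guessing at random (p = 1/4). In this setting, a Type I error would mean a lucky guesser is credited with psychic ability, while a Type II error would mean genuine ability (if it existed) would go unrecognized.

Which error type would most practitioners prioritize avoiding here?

The Type I consequence (a lucky guesser is credited with psychic ability) is more severe than the Type II consequence (genuine ability (if it existed) would go unrecognized).

Type I error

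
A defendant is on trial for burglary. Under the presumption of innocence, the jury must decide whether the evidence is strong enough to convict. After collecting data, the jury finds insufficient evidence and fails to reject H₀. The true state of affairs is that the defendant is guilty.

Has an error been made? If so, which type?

The conventional null hypothesis here is that the defendant is innocent.
H₀ was not rejected, but H₀ is actually false.
Failing to reject a false null hypothesis is a Type II error (false negative).

Type II error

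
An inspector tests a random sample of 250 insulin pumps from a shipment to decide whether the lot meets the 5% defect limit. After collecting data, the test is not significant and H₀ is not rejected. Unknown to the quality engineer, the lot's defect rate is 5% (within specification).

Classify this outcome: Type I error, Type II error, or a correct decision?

No error (correct decision).

The conventional null hypothesis here is that the lot's defect rate is 5% (within specification).
The test retained a true H₀ — the decision matches the true state.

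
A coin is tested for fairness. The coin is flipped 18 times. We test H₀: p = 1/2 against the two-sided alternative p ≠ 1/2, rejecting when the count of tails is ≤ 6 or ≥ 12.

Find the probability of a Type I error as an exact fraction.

7795/32768

The significance level is the null-hypothesis probability of the rejection region {≤6} ∪ {≥12}.
By symmetry, α = 2·P(S ≤ 6) = 2·(1 + 18 + 153 + 816 + 3060 + 8568 + 18564)/262144 = 62360/262144 = 7795/32768.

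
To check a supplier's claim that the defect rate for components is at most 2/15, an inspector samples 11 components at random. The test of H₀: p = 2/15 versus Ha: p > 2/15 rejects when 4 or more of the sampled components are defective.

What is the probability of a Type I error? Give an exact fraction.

The significance level is the probability, assuming p = 2/15, of seeing 4 or more defectives in 11 draws.
Via the complement, α = 1 − Σ_{j=0}^{3} C(11,j)(2/15)^j(13/15)^{11-j} = 27663615392/576650390625.

27663615392/576650390625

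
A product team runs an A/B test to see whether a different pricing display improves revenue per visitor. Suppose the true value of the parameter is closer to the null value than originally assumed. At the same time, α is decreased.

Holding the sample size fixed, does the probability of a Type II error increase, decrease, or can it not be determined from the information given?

It increases.

When the true parameter is near the null value, the test has a harder time distinguishing Ha from H₀. Tightening α shrinks the rejection region. When Ha holds, fewer sample outcomes clear the stricter threshold, so more fall in the acceptance region. Both changes push β in the same direction.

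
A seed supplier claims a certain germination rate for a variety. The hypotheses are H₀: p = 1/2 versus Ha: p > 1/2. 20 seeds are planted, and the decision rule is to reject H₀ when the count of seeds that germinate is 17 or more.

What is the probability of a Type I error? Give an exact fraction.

Under H₀, S ~ Binomial(20, 1/2), and α = P(S ≥ 17).
P(S ≥ 17) = [C(20,17) + C(20,18) + C(20,19) + C(20,20)] / 2^20 = (1140 + 190 + 20 + 1) / 1048576 = 1351/1048576.

1351/1048576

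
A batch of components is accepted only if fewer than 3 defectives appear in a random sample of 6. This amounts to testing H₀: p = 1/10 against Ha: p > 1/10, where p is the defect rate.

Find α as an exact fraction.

Under H₀, K ~ Binomial(6, 1/10); the Type I error rate is P(K ≥ 3).
α = 1 − P(K ≤ 2) = 1 − 19683/20000 = 317/20000.

317/20000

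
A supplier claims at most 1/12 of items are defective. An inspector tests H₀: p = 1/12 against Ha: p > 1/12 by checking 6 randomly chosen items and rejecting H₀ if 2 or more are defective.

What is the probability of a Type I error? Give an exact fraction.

The significance level is the probability, assuming p = 1/12, of seeing 2 or more defectives in 6 draws.
α = 1 − P(K ≤ 1) = 1 − 2737867/2985984 = 248117/2985984.

248117/2985984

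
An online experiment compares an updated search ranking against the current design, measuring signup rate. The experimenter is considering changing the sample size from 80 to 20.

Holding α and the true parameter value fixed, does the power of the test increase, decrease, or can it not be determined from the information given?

It decreases.

With less data the test statistic is noisier; under Ha, more outcomes land inside the acceptance region.
Since power = 1 − β and β increases, power decreases.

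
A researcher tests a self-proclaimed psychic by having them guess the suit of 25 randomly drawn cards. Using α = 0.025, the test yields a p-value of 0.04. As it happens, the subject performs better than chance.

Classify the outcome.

The conventional null hypothesis is that the subject is guessing at random (p = 1/4).
Since p = 0.04 ≥ α = 0.025, H₀ is not rejected.
H₀ is false (actually the subject performs better than chance).
Failing to reject a false H₀ is a Type II error.

Type II error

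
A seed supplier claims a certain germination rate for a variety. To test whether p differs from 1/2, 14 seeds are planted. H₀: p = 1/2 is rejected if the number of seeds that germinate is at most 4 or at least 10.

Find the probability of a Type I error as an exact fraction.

1471/8192

Under H₀, S ~ Binomial(14, 1/2); α is the probability of landing in either tail, P(S ≤ 4) + P(S ≥ 10).
Each tail has probability (1 + 14 + 91 + 364 + 1001)/16384; doubling gives α = 2942/16384 = 1471/8192.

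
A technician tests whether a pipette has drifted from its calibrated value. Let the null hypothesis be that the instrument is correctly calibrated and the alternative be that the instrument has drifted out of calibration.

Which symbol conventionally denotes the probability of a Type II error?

β

P(Type II error) = P(fail to reject H₀ | H₀ false) = β.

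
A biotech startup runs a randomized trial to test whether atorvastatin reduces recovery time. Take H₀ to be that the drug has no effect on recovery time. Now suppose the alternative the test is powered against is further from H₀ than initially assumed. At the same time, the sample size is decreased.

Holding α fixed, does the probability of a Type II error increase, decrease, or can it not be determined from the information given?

The first change alone would make β decrease; the second alone would make β increase. Which effect dominates depends on the magnitudes, which are not given.

Cannot be determined from the information given.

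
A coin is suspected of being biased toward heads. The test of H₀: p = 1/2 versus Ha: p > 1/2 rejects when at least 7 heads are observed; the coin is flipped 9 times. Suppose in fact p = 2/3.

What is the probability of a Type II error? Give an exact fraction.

A Type II error is failing to reject when Ha holds: with p = 2/3, β = P(Y ≤ 6).
Summing C(9,j)·(2/3)^j·(1/3)^{9-j} for j = 0..6 gives 12259/19683.

12259/19683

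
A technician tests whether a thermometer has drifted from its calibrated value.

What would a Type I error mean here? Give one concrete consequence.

A Type I error would mean concluding that the instrument has drifted out of calibration when in fact the instrument is correctly calibrated. Consequence: a properly working instrument is taken offline unnecessarily.

With the conventional null hypothesis that the instrument is correctly calibrated:
A Type I error is rejecting H₀ when H₀ is true.
Here that means pulling the instrument for recalibration when actually the instrument is correctly calibrated.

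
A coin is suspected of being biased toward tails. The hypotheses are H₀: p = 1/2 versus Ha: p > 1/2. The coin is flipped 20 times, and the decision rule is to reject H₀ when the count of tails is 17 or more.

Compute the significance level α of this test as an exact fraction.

α = P(reject H₀ | H₀ true) = P(X ≥ 17 | p = 1/2), with X ~ Binomial(20, 1/2).
That's C(20,17) + C(20,18) + C(20,19) + C(20,20) over 2^20, i.e. (1140 + 190 + 20 + 1)/1048576 = 1351/1048576.

1351/1048576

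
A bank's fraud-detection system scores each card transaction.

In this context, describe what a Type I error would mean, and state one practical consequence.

With the conventional null hypothesis that the transaction is legitimate:
A Type I error is rejecting H₀ when H₀ is true.
Here that means blocking the transaction and freezing the card when actually the transaction is legitimate.

A Type I error would mean concluding that the transaction is fraudulent when in fact the transaction is legitimate. Consequence: a legitimate purchase is declined and the customer's card is frozen.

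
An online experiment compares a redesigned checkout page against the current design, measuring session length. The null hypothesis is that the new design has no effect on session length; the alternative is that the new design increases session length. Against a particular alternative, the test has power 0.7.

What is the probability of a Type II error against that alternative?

Power = 1 − β, so β = 1 − 0.7 = 0.3.

0.3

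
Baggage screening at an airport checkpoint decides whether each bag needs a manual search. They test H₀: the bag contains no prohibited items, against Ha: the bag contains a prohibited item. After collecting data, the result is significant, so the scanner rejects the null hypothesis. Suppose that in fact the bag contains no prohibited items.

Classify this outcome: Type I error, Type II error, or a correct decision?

H₀ was rejected, but H₀ is actually true.
Rejecting a true null hypothesis is a Type I error (false positive).

Type I error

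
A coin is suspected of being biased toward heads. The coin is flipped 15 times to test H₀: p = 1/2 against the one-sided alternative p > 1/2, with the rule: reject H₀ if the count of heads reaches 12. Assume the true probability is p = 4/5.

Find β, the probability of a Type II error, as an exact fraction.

10737240461/30517578125

Under the alternative p = 4/5, S ~ Binomial(15, 4/5); β is the probability the test does not reject, P(S < 12).
Equivalently, β = 1 − P(S ≥ 12) = 10737240461/30517578125.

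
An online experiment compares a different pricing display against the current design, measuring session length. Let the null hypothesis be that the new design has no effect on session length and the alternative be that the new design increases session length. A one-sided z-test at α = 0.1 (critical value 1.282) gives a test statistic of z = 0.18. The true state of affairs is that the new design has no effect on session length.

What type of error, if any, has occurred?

Since z = 0.18 ≤ z* = 1.282, H₀ is not rejected.
H₀ is true (actually the new design has no effect on session length).
The decision matches the true state — no error.

No error — this is a correct decision.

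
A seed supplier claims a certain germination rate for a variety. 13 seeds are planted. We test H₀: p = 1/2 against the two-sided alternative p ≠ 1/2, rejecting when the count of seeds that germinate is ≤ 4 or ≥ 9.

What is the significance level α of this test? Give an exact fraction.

1093/4096

The significance level is the null-hypothesis probability of the rejection region {≤4} ∪ {≥9}.
By symmetry, α = 2·P(X ≤ 4) = 2·(1 + 13 + 78 + 286 + 715)/8192 = 2186/8192 = 1093/4096.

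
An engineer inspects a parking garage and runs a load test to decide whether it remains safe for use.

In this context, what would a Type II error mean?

With the conventional null hypothesis that the structure meets the required load capacity (safe):
A Type II error is failing to reject H₀ when H₀ is false.
Here that means keeping the structure open when actually the structure is structurally deficient.

A Type II error would mean concluding that the structure meets the required load capacity (safe) (or at least failing to establish that the structure is structurally deficient) when in fact the structure is structurally deficient.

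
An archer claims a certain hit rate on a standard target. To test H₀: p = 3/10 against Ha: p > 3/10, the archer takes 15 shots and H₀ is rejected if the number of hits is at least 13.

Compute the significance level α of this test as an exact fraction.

α = P(reject H₀ | H₀ true) = P(S ≥ 13 | p = 3/10), with S ~ Binomial(15, 3/10).
P(S ≥ 13) = Σ_{j=13}^{15} C(15,j)·(3/10)^j·(7/10)^{15-j} = 8719352487/1000000000000000.

8719352487/1000000000000000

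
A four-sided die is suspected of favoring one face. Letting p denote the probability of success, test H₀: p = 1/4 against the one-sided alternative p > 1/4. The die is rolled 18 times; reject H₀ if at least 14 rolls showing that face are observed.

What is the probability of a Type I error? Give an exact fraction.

67831/17179869184

α = P(reject H₀ | H₀ true) = P(S ≥ 14 | p = 1/4), with S ~ Binomial(18, 1/4).
Summing C(18,j)(1/4)^j(3/4)^{18−j} for j = 14,…,18 gives 67831/17179869184.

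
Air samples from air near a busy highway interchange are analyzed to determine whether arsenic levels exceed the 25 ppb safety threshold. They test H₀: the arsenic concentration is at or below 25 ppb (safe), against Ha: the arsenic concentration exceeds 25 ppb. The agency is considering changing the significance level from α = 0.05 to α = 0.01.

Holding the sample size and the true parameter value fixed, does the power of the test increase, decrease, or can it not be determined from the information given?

Lowering α raises the bar for rejection; under Ha, the test now fails to reject on outcomes it previously would have rejected.
Since power = 1 − β and β increases, power decreases.

It decreases.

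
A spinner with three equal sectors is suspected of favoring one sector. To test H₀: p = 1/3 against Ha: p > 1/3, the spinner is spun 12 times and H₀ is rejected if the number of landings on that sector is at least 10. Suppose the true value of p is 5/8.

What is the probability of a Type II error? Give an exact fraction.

60916742361/68719476736

β = P(fail to reject H₀ | Ha true) = P(X ≤ 9 | p = 5/8), X ~ Binomial(12, 5/8).
Summing C(12,j)·(5/8)^j·(3/8)^{12-j} for j = 0..9 gives 60916742361/68719476736.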